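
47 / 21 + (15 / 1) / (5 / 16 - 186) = 134597 / 62391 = 2.16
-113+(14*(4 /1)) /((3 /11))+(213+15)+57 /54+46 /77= 446273 /1386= 321.99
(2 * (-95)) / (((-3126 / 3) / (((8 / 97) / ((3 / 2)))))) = 1520 / 151611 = 0.01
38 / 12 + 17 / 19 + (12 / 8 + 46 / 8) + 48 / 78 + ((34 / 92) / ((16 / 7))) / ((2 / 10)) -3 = 5309351 / 545376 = 9.74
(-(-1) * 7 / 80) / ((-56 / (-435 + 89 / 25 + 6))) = 2659 / 4000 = 0.66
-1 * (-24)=24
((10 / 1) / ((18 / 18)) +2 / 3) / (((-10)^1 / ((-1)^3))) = 16 / 15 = 1.07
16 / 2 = 8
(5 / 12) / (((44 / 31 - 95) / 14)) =-1085 / 17406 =-0.06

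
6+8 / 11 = 74 / 11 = 6.73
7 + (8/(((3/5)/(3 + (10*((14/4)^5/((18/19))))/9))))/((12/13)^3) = 17636541697/1679616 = 10500.34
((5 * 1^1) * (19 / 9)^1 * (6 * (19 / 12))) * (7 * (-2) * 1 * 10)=-126350 / 9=-14038.89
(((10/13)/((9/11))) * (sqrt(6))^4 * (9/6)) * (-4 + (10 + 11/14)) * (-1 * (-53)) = 1661550/91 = 18258.79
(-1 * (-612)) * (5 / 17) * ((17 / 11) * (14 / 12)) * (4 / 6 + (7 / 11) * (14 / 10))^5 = 2975.24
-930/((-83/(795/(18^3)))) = 41075/26892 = 1.53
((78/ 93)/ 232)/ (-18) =-13/ 64728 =-0.00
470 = 470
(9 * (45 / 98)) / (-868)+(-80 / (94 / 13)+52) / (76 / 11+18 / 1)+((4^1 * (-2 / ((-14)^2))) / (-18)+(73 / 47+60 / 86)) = 824945342471 / 211970386152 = 3.89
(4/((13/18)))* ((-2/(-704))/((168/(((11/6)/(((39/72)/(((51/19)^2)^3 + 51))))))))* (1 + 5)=44990162397/55655277223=0.81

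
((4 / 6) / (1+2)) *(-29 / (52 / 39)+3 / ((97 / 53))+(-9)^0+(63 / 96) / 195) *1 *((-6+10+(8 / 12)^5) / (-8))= 967635371 / 441249120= 2.19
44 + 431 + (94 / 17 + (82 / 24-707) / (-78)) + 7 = 496.55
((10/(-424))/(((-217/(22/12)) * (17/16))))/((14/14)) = 110/586551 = 0.00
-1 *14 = -14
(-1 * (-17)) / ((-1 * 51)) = -1 / 3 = -0.33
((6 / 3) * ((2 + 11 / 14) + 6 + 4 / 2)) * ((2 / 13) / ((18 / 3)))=151 / 273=0.55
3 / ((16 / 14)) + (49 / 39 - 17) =-4093 / 312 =-13.12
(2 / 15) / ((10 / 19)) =0.25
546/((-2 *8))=-273/8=-34.12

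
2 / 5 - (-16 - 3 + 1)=92 / 5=18.40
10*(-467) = -4670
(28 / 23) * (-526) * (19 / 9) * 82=-110851.32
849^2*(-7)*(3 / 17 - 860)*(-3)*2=-442509825114 / 17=-26029989712.59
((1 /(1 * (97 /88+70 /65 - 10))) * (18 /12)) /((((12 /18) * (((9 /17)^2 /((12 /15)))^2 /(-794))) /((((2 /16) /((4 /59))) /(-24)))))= -279752670769 /1956708900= -142.97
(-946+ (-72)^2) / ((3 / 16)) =67808 / 3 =22602.67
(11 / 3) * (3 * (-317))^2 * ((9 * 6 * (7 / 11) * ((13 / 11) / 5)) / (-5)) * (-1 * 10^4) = 592563535200 / 11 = 53869412290.91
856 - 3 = 853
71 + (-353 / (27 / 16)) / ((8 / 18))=-1199 / 3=-399.67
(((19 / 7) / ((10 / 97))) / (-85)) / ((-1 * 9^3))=1843 / 4337550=0.00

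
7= 7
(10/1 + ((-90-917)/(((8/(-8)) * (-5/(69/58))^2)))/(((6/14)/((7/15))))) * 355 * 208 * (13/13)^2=111895094324/21025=5322002.11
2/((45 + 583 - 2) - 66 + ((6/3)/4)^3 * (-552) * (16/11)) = 11/2528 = 0.00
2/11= 0.18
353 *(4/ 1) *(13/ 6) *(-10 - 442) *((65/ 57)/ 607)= -269649640/ 103797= -2597.86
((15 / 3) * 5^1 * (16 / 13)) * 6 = 2400 / 13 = 184.62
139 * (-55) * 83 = -634535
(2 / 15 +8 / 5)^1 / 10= 13 / 75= 0.17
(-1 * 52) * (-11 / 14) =286 / 7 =40.86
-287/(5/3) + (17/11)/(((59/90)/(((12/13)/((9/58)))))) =-6672657/42185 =-158.18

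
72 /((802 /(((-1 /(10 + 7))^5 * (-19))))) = 684 /569362657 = 0.00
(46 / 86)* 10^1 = 230 / 43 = 5.35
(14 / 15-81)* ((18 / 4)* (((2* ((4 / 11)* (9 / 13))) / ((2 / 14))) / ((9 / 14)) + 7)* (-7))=9003897 / 286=31482.16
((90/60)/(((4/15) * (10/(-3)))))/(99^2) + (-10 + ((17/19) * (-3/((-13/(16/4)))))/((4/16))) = -9606679/1434576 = -6.70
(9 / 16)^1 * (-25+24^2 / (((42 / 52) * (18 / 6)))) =119.65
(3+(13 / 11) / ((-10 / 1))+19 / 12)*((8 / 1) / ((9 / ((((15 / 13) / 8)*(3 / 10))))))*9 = 8841 / 5720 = 1.55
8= 8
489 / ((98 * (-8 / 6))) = -3.74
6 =6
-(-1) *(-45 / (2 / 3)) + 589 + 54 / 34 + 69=592.09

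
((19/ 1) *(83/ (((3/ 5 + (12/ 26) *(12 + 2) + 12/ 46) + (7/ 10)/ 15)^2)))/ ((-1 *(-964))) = 793042745625/ 26324968155169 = 0.03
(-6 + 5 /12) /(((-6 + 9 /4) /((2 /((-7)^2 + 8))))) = 134 /2565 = 0.05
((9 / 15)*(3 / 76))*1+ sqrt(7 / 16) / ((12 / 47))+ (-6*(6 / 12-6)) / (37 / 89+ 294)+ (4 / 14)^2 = 106071023 / 487899860+ 47*sqrt(7) / 48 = 2.81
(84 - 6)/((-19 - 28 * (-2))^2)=78/1369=0.06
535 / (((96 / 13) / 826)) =2872415 / 48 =59841.98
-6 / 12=-1 / 2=-0.50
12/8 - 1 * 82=-161/2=-80.50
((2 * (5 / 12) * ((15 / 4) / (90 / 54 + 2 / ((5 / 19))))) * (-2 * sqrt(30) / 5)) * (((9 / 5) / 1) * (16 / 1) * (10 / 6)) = -900 * sqrt(30) / 139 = -35.46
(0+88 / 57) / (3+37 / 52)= 4576 / 11001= 0.42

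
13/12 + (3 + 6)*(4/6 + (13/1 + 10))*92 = 235165/12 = 19597.08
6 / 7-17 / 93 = 439 / 651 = 0.67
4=4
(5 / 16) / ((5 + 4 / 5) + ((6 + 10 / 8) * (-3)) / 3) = -25 / 116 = -0.22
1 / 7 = 0.14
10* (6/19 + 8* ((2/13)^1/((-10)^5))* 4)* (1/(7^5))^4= 69632/1759704444241978950625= 0.00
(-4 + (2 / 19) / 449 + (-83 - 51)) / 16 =-294319 / 34124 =-8.62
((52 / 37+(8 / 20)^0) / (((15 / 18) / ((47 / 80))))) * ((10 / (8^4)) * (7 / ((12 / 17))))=497777 / 12124160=0.04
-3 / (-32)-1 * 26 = -829 / 32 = -25.91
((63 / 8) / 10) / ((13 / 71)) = 4473 / 1040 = 4.30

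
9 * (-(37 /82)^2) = -12321 /6724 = -1.83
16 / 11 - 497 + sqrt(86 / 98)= -5451 / 11 + sqrt(43) / 7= -494.61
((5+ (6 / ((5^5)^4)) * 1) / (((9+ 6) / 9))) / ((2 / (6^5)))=5561828613281319984 / 476837158203125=11664.00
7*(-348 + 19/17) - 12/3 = -41347/17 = -2432.18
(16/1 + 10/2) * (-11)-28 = -259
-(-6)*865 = 5190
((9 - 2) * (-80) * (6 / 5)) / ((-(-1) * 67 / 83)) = -55776 / 67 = -832.48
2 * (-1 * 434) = -868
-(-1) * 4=4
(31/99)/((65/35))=217/1287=0.17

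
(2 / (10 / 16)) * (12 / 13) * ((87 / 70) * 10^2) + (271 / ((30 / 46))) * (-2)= -633286 / 1365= -463.95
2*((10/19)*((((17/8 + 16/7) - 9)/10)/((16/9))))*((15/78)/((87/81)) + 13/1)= -1209699/337792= -3.58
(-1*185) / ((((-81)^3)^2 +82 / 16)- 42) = -1480 / 2259436291553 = -0.00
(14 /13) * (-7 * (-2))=196 /13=15.08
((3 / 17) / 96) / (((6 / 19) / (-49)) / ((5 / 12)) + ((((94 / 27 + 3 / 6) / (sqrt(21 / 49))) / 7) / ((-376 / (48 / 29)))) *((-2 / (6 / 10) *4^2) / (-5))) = -0.03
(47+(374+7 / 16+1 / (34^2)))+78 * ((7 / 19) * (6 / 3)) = 42075297 / 87856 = 478.91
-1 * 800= -800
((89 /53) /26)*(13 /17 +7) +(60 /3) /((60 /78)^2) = 2008867 /58565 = 34.30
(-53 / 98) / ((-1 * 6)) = 53 / 588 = 0.09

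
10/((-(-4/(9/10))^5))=59049/10240000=0.01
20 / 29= 0.69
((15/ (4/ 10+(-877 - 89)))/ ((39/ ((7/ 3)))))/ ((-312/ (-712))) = -15575/ 7343388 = -0.00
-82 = -82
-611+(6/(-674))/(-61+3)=-11942603/19546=-611.00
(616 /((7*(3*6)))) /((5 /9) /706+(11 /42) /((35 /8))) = 7610680 /94417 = 80.61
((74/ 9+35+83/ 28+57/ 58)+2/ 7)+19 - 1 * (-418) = 484.45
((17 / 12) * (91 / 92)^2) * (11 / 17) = 91091 / 101568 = 0.90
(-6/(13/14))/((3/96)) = -2688/13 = -206.77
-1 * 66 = -66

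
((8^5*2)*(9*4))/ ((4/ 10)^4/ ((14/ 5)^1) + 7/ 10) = 4128768000/ 1241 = 3326968.57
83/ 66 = 1.26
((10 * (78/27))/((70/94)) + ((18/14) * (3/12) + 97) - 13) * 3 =31025/84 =369.35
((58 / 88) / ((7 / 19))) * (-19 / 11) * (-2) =10469 / 1694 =6.18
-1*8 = -8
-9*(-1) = 9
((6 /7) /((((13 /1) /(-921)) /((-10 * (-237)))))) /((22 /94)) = -615541140 /1001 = -614926.21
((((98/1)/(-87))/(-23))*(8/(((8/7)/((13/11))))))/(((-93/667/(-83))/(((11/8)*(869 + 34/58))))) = 518505897/1798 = 288379.25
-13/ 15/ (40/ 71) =-1.54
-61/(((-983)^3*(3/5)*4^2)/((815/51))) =248575/2325262388976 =0.00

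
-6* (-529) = 3174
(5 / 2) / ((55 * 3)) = 1 / 66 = 0.02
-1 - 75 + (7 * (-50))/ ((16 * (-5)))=-573/ 8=-71.62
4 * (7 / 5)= 28 / 5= 5.60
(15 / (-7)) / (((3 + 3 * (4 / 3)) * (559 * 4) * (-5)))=3 / 109564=0.00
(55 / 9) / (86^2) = 0.00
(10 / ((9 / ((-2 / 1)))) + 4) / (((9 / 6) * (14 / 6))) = 32 / 63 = 0.51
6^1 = 6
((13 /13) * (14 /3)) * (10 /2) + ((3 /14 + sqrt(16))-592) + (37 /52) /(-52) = -32052641 /56784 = -564.47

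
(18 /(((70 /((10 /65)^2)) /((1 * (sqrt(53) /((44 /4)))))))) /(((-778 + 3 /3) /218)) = -2616 * sqrt(53) /16851835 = -0.00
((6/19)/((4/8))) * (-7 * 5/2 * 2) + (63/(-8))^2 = 48531/1216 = 39.91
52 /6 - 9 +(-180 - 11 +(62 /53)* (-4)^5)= -220886 /159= -1389.22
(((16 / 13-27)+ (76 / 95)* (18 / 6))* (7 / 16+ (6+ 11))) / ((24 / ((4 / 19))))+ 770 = 30289133 / 39520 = 766.43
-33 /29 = -1.14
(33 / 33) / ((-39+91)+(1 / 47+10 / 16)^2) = 141376 / 7410601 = 0.02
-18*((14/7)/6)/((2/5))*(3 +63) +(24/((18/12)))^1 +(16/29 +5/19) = -536225/551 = -973.19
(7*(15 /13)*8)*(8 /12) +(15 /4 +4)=2643 /52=50.83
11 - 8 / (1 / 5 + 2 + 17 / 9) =208 / 23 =9.04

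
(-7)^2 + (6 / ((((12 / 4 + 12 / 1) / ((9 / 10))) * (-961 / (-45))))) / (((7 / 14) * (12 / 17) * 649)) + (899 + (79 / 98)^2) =28411633818803 / 29949545780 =948.65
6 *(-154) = -924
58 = 58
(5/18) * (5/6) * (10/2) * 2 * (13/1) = 1625/54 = 30.09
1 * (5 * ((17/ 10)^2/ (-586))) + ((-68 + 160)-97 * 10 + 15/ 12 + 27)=-9959359/ 11720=-849.77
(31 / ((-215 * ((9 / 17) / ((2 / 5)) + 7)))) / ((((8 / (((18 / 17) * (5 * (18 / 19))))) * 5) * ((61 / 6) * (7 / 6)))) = -90396 / 493635485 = -0.00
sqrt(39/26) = sqrt(6)/2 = 1.22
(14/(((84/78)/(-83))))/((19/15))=-16185/19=-851.84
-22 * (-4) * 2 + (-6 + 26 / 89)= 15156 / 89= 170.29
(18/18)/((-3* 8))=-0.04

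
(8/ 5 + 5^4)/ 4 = 156.65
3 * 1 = 3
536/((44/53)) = 7102/11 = 645.64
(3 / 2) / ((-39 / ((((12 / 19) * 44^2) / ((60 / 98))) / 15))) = -94864 / 18525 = -5.12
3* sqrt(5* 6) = 3* sqrt(30) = 16.43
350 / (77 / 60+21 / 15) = 3000 / 23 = 130.43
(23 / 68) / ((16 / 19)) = 437 / 1088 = 0.40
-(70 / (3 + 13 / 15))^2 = -275625 / 841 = -327.73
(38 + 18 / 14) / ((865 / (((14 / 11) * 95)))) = 950 / 173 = 5.49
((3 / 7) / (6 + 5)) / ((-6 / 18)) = -9 / 77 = -0.12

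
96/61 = 1.57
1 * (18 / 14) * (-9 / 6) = -27 / 14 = -1.93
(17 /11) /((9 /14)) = 238 /99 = 2.40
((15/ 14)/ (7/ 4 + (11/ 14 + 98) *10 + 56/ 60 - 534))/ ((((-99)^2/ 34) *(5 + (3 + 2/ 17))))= 14450/ 14408061327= 0.00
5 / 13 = 0.38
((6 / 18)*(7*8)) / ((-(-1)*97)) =56 / 291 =0.19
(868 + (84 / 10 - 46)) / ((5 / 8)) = 33216 / 25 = 1328.64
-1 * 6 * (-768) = 4608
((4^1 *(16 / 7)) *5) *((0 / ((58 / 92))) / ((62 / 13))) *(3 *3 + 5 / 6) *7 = 0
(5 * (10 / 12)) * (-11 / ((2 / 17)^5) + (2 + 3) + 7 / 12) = -1171368625 / 576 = -2033626.09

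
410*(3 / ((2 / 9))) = 5535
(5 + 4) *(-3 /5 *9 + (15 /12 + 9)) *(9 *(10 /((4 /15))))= 117855 /8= 14731.88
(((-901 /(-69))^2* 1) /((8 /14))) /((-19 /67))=-1052.23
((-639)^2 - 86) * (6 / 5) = 489882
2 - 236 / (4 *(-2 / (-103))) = -6073 / 2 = -3036.50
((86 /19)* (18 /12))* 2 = 258 /19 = 13.58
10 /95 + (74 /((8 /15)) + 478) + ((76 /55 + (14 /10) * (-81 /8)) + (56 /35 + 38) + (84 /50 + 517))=48585899 /41800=1162.34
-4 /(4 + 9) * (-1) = 4 /13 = 0.31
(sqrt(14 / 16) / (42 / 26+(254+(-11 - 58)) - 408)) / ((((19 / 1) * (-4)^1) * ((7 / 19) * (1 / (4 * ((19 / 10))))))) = 247 * sqrt(14) / 805840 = 0.00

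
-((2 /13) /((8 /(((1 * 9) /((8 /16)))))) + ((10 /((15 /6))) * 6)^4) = -8626185 /26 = -331776.35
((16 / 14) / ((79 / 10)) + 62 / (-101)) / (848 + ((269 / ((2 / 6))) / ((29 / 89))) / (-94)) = -71437556 / 125100945725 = -0.00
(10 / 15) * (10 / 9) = 20 / 27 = 0.74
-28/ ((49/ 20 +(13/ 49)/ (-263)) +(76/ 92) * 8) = -165984560/ 53694149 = -3.09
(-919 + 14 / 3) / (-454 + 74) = 2743 / 1140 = 2.41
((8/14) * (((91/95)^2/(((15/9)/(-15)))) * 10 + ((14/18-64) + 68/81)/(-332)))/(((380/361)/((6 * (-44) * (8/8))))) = 11808.05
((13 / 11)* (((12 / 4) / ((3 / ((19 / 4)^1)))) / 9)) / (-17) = -247 / 6732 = -0.04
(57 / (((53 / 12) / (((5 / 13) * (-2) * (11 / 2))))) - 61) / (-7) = 79649 / 4823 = 16.51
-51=-51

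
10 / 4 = 5 / 2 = 2.50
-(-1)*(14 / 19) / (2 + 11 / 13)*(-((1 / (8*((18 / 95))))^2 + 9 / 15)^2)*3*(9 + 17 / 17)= -1048353932899 / 125948805120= -8.32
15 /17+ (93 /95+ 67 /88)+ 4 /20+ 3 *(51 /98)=30528873 /6963880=4.38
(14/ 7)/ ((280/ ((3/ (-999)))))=-1/ 46620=-0.00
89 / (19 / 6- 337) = -534 / 2003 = -0.27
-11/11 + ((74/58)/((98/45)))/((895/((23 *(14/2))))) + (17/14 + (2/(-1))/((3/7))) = -473870/109011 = -4.35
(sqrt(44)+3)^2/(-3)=-53/3 - 4* sqrt(11)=-30.93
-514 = -514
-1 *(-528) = 528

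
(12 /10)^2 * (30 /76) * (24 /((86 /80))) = 10368 /817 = 12.69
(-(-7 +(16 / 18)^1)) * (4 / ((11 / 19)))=380 / 9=42.22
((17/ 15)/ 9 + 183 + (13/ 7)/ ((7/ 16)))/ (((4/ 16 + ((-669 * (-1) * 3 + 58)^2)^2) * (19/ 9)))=4957832/ 1015736725555926465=0.00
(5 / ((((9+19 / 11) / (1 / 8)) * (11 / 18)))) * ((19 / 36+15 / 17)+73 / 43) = 408925 / 1380128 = 0.30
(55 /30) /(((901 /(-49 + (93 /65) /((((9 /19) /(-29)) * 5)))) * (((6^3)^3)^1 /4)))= -89177 /1659938248800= -0.00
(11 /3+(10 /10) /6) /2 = 23 /12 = 1.92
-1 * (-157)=157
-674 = -674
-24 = -24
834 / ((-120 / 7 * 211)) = -973 / 4220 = -0.23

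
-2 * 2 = -4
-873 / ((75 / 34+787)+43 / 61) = -1810602 / 1638275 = -1.11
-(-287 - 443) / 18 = 365 / 9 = 40.56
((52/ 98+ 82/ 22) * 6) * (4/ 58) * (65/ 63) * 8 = 1591200/ 109417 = 14.54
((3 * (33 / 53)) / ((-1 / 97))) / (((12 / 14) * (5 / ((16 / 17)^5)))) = -11747721216 / 376262105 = -31.22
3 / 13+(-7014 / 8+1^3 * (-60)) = -48699 / 52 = -936.52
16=16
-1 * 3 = -3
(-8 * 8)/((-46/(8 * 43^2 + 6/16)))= 473356/23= 20580.70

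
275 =275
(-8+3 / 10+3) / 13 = -47 / 130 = -0.36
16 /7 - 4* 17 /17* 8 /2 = -96 /7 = -13.71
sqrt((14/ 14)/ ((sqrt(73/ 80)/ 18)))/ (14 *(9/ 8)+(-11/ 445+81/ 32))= 85440 *sqrt(2) *5^(1/ 4) *73^(3/ 4)/ 18978029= 0.24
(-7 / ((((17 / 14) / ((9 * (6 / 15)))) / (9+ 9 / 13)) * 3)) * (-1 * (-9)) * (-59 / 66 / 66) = 1092798 / 133705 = 8.17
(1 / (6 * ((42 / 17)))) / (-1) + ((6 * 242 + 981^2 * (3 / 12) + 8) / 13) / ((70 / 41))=27481843 / 2520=10905.49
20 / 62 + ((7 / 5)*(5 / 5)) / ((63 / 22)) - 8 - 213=-307163 / 1395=-220.19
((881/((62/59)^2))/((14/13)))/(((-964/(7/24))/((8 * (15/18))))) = -199339465/133402176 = -1.49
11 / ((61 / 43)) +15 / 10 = 1129 / 122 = 9.25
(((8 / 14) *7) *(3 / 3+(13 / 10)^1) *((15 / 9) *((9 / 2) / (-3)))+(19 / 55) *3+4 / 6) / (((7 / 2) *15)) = -1004 / 2475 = -0.41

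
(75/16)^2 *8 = 5625/32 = 175.78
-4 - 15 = -19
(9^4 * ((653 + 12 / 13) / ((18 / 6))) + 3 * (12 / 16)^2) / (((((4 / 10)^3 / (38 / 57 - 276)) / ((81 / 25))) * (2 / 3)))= -49755875126895 / 1664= -29901367263.76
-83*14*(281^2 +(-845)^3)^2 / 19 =-22257639320111381323.79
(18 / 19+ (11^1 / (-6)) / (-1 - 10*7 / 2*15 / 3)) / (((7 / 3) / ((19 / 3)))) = 1747 / 672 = 2.60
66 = 66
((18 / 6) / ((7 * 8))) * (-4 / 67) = -3 / 938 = -0.00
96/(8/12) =144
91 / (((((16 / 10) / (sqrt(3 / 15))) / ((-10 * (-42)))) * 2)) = 9555 * sqrt(5) / 4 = 5341.41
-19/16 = -1.19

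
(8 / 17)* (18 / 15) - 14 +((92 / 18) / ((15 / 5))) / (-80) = -247063 / 18360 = -13.46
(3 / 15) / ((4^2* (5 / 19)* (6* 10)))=19 / 24000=0.00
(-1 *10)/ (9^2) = -10/ 81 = -0.12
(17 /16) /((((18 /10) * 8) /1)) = 85 /1152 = 0.07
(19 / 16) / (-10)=-19 / 160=-0.12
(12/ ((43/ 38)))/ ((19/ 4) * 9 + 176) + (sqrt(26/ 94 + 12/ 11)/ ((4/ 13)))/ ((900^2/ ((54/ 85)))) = 0.05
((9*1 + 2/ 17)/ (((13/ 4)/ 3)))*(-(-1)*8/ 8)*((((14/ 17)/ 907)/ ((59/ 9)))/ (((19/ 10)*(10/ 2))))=468720/ 3819918479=0.00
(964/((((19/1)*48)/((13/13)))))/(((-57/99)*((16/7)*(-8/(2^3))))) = 18557/23104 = 0.80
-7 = -7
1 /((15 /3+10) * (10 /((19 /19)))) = 1 /150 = 0.01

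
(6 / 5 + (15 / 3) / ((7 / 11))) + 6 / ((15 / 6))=401 / 35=11.46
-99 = -99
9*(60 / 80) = 27 / 4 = 6.75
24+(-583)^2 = 339913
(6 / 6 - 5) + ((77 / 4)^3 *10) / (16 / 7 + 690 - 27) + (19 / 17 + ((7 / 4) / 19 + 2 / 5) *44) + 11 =136.99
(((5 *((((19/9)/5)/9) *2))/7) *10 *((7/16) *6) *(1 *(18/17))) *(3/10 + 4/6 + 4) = 2831/306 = 9.25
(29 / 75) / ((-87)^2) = 1 / 19575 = 0.00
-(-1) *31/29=1.07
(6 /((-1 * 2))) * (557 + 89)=-1938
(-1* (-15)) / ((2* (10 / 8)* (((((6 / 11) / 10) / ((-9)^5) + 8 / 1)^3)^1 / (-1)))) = -7612252689388272750 / 649578671147338578359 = -0.01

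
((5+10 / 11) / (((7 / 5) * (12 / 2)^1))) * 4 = 650 / 231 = 2.81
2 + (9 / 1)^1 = 11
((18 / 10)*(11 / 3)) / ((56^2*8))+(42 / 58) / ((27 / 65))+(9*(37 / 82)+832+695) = 2057534782573 / 1342333440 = 1532.80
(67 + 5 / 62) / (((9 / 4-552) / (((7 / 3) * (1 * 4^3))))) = -3726464 / 204507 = -18.22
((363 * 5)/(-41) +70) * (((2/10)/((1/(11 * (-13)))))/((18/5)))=-150865/738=-204.42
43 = 43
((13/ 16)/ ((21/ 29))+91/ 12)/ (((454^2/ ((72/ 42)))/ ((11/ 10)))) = 6435/ 80797472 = 0.00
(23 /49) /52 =23 /2548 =0.01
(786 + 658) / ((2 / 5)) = 3610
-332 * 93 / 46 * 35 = -23492.61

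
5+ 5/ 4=25/ 4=6.25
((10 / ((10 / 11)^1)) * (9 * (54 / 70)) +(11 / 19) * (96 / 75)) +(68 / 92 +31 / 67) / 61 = 24107920299 / 312553325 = 77.13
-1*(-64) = 64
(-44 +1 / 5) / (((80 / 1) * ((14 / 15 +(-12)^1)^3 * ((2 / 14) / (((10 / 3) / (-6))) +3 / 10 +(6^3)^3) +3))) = 344925 / 8605028075080688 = 0.00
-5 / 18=-0.28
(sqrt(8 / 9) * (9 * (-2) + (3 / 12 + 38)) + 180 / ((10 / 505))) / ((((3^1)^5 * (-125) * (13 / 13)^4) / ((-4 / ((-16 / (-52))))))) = 13 * sqrt(2) / 2250 + 2626 / 675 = 3.90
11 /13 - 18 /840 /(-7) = 10819 /12740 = 0.85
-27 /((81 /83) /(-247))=20501 /3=6833.67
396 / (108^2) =11 / 324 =0.03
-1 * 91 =-91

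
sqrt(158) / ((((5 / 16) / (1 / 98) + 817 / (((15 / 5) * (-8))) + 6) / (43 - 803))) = -9120 * sqrt(158) / 31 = -3697.96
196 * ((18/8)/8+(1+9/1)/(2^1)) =8281/8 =1035.12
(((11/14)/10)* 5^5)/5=1375/28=49.11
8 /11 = 0.73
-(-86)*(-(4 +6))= -860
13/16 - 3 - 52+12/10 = -4239/80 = -52.99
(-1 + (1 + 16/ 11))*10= 14.55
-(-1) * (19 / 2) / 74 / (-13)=-19 / 1924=-0.01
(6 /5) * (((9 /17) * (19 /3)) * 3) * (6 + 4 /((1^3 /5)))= 26676 /85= 313.84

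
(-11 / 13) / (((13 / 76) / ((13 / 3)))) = -836 / 39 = -21.44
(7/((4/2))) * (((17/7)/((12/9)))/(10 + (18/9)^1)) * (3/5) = 51/160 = 0.32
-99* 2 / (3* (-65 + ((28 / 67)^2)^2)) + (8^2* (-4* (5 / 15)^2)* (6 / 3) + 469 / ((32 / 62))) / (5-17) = -158287974659923 / 2262311785152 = -69.97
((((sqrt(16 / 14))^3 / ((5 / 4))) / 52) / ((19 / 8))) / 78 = 64 * sqrt(14) / 2360085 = 0.00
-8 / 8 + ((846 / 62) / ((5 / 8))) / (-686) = -54857 / 53165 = -1.03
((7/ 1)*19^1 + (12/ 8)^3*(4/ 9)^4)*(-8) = -258808/ 243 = -1065.05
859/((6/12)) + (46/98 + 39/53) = 4464776/2597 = 1719.21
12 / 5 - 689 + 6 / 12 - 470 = -11561 / 10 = -1156.10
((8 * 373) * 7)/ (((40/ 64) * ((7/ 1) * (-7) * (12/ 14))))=-11936/ 15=-795.73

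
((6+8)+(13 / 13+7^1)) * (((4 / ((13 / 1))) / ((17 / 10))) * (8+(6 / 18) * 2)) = 1760 / 51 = 34.51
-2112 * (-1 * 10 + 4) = 12672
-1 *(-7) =7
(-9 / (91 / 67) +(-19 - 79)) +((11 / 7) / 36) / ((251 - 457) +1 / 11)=-776343913 / 7420140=-104.63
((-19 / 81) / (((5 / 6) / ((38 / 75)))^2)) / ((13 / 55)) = -1207184 / 3290625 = -0.37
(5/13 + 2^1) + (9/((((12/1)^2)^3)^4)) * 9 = 30424719300063162569588749/12758753254865197206601728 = 2.38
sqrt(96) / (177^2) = 4 * sqrt(6) / 31329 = 0.00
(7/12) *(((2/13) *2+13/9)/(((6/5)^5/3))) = 4484375/3639168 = 1.23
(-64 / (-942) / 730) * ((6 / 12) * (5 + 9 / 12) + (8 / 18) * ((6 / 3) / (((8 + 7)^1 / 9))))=818 / 2578725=0.00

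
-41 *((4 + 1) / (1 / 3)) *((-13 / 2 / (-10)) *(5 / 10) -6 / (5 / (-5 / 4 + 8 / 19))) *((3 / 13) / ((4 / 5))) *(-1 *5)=9252675 / 7904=1170.63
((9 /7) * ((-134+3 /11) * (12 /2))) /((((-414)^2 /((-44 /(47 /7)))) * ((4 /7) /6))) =10297 /24863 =0.41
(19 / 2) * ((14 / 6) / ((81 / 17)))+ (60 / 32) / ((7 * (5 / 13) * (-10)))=4.58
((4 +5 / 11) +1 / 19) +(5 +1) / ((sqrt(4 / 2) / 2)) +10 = 22.99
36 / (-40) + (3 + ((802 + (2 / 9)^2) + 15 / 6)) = 806.65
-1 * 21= -21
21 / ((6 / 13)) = 91 / 2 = 45.50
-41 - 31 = -72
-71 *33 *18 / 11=-3834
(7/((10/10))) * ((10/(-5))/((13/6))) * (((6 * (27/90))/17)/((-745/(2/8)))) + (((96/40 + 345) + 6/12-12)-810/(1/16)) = -20784949067/1646450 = -12624.10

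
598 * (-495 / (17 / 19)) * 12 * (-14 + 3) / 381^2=82488120 / 274193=300.84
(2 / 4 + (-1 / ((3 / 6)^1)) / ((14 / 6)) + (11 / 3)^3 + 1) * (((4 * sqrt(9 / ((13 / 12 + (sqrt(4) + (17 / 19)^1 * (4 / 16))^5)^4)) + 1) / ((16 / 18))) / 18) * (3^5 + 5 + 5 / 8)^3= 830665548827143119257224014991917 / 17249606598916737734557696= 48155622.80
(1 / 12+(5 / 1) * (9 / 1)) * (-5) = -2705 / 12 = -225.42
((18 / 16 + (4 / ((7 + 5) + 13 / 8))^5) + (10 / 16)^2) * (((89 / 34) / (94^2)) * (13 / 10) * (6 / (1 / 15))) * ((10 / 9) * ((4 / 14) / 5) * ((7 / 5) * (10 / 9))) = 0.01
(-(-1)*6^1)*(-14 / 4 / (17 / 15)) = -315 / 17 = -18.53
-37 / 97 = -0.38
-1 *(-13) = 13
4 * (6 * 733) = 17592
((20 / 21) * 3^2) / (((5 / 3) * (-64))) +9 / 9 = 103 / 112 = 0.92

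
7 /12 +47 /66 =57 /44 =1.30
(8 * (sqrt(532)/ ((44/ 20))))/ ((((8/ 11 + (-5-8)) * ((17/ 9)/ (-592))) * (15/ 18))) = 18944 * sqrt(133)/ 85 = 2570.27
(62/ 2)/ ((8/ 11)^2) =3751/ 64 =58.61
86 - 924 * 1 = -838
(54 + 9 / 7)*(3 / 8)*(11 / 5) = 12771 / 280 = 45.61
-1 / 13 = -0.08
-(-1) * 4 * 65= 260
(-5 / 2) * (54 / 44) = -135 / 44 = -3.07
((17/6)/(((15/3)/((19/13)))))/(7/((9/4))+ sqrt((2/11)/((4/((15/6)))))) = 596904/2215915 -8721 * sqrt(55)/2215915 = 0.24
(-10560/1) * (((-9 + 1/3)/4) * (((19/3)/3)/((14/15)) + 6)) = 3969680/21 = 189032.38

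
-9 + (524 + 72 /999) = 57173 /111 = 515.07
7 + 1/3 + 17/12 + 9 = 71/4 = 17.75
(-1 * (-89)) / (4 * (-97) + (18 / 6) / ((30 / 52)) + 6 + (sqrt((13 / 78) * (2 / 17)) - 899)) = -144771405 / 2075273666 - 2225 * sqrt(51) / 2075273666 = -0.07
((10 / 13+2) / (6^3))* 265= 265 / 78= 3.40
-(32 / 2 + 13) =-29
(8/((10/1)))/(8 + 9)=4/85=0.05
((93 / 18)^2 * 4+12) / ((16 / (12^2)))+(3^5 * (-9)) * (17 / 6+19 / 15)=-78977 / 10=-7897.70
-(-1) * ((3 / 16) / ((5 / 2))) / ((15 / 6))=3 / 100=0.03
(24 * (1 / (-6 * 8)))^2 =1 / 4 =0.25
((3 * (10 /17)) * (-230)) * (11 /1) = -75900 /17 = -4464.71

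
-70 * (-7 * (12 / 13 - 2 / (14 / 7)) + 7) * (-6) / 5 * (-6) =-49392 / 13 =-3799.38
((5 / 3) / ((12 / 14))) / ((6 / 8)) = 70 / 27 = 2.59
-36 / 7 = -5.14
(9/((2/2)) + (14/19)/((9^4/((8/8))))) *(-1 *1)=-9.00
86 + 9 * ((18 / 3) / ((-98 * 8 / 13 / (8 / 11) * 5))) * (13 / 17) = 85.90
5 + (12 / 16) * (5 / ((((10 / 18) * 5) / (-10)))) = -8.50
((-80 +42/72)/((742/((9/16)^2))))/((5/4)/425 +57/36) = -6561405/307342336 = -0.02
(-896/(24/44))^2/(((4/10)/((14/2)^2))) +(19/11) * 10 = 32724287150/99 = 330548355.05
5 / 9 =0.56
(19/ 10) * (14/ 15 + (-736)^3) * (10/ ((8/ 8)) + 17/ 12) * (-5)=7783391459539/ 180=43241063664.11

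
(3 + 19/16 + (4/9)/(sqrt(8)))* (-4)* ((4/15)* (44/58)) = -1474/435 - 352* sqrt(2)/3915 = -3.52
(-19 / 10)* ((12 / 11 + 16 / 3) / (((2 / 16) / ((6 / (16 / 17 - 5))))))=547808 / 3795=144.35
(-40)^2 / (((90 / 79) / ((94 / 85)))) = 237632 / 153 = 1553.15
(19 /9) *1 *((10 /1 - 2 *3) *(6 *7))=1064 /3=354.67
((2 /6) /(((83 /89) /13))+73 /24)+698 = 705.69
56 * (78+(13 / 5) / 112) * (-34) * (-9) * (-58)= -387731682 / 5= -77546336.40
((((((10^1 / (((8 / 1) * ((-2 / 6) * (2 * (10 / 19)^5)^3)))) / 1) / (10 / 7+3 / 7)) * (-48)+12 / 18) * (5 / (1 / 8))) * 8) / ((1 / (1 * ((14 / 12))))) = 20084703860524358149577 / 292500000000000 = 68665654.22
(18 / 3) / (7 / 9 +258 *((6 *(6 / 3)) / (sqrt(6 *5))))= -1890 / 129400171 +250776 *sqrt(30) / 129400171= 0.01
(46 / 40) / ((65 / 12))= 69 / 325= 0.21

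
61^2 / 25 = 148.84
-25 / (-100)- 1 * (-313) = 1253 / 4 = 313.25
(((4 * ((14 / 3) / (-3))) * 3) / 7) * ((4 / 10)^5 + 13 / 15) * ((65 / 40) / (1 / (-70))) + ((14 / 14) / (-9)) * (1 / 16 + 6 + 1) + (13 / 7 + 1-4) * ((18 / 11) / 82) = 8371969171 / 31570000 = 265.19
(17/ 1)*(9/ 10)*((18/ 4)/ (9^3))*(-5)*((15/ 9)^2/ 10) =-85/ 648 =-0.13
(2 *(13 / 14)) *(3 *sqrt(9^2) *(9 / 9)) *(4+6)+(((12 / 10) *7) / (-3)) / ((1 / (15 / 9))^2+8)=733100 / 1463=501.09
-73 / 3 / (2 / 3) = -73 / 2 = -36.50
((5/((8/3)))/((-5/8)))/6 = -1/2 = -0.50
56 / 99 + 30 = 3026 / 99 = 30.57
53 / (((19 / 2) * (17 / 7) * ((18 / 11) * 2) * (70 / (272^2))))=634304 / 855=741.88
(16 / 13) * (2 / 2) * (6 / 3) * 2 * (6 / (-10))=-192 / 65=-2.95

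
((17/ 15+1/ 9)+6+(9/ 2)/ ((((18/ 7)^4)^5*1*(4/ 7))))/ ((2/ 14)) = 2873232122839559602822702421/ 56658827628427014108610560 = 50.71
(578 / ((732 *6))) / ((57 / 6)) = 289 / 20862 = 0.01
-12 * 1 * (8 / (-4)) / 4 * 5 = 30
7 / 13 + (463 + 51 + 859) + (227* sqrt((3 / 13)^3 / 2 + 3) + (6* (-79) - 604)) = 3842 / 13 + 227* sqrt(343434) / 338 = 689.12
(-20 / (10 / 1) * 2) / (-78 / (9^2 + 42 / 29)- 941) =0.00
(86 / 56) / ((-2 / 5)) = -215 / 56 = -3.84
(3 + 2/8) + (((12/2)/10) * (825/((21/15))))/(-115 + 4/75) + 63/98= 197189/241388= 0.82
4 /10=0.40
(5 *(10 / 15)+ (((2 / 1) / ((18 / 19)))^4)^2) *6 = 34254104222 / 14348907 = 2387.23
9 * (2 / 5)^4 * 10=288 / 125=2.30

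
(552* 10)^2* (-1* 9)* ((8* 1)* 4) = -8775475200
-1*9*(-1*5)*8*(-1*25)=-9000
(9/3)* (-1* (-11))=33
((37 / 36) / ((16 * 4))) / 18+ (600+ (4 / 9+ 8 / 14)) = 174477571 / 290304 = 601.02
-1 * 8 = -8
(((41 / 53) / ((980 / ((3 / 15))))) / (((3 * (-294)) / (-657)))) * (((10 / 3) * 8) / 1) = 5986 / 1908795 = 0.00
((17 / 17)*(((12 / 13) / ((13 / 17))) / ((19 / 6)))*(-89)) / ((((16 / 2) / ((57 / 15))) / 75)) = -204255 / 169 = -1208.61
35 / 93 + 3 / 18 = 101 / 186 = 0.54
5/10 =1/2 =0.50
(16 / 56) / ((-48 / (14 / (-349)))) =1 / 4188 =0.00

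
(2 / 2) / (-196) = -1 / 196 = -0.01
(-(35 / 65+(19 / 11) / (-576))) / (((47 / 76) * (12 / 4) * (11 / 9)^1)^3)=-907548585 / 19760943059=-0.05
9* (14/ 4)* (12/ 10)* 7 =1323/ 5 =264.60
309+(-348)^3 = -42143883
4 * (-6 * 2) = -48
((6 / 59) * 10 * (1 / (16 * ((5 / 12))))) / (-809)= -0.00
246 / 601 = 0.41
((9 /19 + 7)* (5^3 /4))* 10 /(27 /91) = 4038125 /513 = 7871.59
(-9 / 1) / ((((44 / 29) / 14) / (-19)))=1577.86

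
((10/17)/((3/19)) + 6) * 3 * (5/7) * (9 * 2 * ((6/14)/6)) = 22320/833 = 26.79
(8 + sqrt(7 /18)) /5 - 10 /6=-1 /15 + sqrt(14) /30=0.06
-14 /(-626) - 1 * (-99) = 30994 /313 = 99.02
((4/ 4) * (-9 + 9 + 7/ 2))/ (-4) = -7/ 8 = -0.88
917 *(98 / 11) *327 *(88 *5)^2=517196803200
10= 10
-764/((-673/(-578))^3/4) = -590115286912/304821217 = -1935.94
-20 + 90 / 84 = -265 / 14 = -18.93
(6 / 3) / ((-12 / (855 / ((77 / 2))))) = -3.70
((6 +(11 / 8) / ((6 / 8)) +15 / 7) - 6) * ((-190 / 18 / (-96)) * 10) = 79325 / 18144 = 4.37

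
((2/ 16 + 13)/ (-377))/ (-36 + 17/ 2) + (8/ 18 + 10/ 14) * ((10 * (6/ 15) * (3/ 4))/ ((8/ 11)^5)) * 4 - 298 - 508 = -526257829975/ 713416704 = -737.66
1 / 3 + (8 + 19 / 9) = 94 / 9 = 10.44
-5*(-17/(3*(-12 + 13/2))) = -170/33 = -5.15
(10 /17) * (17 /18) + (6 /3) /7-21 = -1270 /63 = -20.16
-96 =-96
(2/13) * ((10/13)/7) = 20/1183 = 0.02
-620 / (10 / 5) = -310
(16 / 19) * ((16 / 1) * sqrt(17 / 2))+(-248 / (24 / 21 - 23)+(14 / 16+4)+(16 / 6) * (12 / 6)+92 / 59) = 1669205 / 72216+128 * sqrt(34) / 19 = 62.40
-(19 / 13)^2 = -361 / 169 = -2.14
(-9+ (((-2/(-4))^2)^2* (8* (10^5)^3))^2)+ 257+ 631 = 250000000000000000000000000879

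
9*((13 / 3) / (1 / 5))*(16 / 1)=3120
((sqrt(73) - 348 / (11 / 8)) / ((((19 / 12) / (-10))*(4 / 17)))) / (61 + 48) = 1419840 / 22781 - 510*sqrt(73) / 2071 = 60.22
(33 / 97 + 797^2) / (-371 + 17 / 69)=-2125728057 / 1240727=-1713.29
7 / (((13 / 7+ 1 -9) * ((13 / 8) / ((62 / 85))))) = -24304 / 47515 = -0.51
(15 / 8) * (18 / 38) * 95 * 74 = 24975 / 4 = 6243.75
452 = 452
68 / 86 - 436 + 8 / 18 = -168254 / 387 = -434.76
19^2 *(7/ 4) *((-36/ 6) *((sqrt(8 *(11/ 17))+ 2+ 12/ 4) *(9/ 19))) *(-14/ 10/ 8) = 25137 *sqrt(374)/ 680+ 25137/ 16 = 2285.95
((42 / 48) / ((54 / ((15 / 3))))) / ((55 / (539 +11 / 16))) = 5495 / 6912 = 0.79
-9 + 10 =1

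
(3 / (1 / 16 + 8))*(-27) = -10.05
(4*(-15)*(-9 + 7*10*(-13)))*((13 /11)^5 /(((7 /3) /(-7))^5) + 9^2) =-4255653809520 /161051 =-26424261.94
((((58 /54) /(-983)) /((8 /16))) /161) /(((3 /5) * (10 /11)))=-0.00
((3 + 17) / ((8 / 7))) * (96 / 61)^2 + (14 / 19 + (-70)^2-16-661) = 301678291 / 70699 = 4267.08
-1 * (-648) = 648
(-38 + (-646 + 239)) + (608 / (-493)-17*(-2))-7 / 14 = -406955 / 986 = -412.73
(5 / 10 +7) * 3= 45 / 2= 22.50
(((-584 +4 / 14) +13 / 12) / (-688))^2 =2395221481 / 3339915264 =0.72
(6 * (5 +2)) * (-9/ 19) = -378/ 19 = -19.89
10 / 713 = 0.01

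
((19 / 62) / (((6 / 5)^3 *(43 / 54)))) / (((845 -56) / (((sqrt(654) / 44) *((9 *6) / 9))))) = 2375 *sqrt(654) / 61701904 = 0.00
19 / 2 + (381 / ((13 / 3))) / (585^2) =9.50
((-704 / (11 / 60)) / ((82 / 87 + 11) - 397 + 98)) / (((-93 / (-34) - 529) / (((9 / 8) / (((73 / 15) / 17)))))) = -56181600 / 562426967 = -0.10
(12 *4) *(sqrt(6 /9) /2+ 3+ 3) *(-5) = -1440 - 40 *sqrt(6) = -1537.98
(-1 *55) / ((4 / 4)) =-55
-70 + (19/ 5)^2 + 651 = 595.44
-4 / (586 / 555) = -1110 / 293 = -3.79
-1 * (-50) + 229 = 279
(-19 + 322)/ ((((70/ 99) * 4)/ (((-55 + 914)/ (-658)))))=-25767423/ 184240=-139.86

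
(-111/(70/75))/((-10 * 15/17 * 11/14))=1887/110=17.15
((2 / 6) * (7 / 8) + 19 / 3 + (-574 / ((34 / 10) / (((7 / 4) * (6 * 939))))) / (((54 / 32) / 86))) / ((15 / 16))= -69220169954 / 765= -90483882.29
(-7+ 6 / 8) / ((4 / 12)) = -75 / 4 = -18.75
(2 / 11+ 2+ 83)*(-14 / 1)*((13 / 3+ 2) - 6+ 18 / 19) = -957614 / 627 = -1527.30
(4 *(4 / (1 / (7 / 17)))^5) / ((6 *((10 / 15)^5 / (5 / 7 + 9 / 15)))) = 572552064 / 7099285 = 80.65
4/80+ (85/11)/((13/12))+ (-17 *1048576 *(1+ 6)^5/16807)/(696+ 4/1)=-2548369251/100100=-25458.23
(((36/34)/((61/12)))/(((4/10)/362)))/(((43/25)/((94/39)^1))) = 153126000/579683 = 264.15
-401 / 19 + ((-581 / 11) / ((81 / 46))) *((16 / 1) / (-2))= 3705061 / 16929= 218.86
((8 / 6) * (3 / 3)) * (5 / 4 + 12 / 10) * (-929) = -45521 / 15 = -3034.73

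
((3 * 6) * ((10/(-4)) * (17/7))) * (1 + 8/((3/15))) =-31365/7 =-4480.71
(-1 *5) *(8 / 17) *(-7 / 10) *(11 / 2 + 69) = 2086 / 17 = 122.71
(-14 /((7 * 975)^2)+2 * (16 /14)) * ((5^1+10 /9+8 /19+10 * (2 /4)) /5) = 29994116056 /5689490625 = 5.27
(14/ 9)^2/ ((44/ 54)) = 98/ 33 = 2.97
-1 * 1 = -1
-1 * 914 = -914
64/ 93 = 0.69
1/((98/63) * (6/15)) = 1.61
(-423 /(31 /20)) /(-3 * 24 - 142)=4230 /3317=1.28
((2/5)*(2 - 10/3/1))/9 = -8/135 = -0.06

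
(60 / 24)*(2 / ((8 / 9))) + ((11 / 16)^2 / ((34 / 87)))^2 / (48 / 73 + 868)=27030976524297 / 4804068769792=5.63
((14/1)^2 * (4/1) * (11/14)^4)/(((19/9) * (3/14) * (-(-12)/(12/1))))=87846/133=660.50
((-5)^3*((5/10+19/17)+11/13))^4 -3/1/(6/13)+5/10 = 343361478833741585649/38167092496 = 8996270252.17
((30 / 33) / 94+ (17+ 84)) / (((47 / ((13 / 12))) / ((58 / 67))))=9843847 / 4884099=2.02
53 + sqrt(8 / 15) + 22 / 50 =2*sqrt(30) / 15 + 1336 / 25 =54.17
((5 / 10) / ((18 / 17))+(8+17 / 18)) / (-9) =-113 / 108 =-1.05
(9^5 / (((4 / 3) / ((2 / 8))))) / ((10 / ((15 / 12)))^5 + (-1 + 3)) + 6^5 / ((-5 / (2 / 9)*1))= -36205569 / 104864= -345.26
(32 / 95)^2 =1024 / 9025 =0.11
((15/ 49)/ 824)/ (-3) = -5/ 40376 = -0.00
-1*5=-5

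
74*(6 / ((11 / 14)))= 565.09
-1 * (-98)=98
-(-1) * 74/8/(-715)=-37/2860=-0.01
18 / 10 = 9 / 5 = 1.80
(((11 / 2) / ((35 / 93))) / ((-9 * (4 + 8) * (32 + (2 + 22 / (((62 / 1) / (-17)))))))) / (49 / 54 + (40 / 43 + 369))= -454553 / 34839499100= -0.00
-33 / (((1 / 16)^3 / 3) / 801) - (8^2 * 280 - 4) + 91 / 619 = -201067677689 / 619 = -324826619.85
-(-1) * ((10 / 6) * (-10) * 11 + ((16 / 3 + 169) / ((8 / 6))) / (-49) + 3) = -107605 / 588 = -183.00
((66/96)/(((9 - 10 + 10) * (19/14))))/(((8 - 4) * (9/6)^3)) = 77/18468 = 0.00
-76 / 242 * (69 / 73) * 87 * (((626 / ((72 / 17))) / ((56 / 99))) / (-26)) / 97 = 606897297 / 226818592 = 2.68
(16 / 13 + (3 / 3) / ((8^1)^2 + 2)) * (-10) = -5345 / 429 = -12.46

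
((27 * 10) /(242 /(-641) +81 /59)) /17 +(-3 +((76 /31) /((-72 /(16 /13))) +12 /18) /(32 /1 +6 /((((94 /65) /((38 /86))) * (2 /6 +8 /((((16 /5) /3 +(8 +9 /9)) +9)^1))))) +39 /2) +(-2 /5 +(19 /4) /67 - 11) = 77807288577988927247 /3679588463895098820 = 21.15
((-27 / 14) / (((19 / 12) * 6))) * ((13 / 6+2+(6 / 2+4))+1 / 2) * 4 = -180 / 19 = -9.47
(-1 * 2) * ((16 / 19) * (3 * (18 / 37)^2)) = -31104 / 26011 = -1.20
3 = 3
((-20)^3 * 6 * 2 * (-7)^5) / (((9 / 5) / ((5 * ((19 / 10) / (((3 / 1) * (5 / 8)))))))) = 40874624000 / 9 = 4541624888.89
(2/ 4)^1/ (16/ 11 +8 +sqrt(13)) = 44/ 711 - 121 * sqrt(13)/ 18486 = 0.04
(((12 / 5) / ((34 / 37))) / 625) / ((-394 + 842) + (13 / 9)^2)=0.00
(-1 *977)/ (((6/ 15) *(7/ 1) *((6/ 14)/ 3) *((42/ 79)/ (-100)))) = 9647875/ 21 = 459422.62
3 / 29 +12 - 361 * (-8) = 84103 / 29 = 2900.10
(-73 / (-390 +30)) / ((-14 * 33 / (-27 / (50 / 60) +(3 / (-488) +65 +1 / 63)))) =-365931991 / 25566710400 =-0.01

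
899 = 899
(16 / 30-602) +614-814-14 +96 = -10792 / 15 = -719.47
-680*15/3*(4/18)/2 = -377.78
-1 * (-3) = 3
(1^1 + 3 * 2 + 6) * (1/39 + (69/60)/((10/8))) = 922/75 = 12.29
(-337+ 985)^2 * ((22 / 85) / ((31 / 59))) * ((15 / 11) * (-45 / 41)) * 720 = -4816130918400 / 21607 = -222896788.93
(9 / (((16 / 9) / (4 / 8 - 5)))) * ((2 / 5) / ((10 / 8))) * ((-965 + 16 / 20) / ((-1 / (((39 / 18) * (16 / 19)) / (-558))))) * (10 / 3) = 1128114 / 14725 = 76.61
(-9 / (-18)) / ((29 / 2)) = 1 / 29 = 0.03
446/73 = 6.11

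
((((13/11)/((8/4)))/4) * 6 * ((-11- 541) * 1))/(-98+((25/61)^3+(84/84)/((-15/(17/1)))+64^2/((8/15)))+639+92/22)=-18324176130/308008531733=-0.06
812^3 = 535387328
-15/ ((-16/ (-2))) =-15/ 8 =-1.88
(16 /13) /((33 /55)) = 80 /39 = 2.05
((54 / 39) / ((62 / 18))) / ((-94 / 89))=-7209 / 18941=-0.38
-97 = -97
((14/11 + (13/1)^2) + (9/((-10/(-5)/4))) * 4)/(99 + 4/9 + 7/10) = 2.42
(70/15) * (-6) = -28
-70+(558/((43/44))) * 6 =144302/43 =3355.86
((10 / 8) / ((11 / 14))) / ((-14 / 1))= -5 / 44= -0.11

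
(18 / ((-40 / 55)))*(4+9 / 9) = -495 / 4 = -123.75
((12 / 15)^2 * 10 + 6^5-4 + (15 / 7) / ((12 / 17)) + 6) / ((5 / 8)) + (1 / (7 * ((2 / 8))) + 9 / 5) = 2180897 / 175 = 12462.27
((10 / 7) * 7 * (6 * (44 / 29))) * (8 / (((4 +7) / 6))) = 11520 / 29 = 397.24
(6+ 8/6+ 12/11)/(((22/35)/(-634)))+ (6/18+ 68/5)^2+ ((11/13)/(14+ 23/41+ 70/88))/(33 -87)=-244223267844583/29414352825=-8302.86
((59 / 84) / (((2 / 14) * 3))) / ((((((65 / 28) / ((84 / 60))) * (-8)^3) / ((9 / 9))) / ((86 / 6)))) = -124313 / 4492800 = -0.03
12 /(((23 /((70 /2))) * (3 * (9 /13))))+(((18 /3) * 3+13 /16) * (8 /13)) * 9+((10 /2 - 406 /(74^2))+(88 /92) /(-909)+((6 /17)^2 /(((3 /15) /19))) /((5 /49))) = 2794409825594 /11947962559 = 233.88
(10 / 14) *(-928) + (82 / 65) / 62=-9349313 / 14105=-662.84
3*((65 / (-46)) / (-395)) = 39 / 3634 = 0.01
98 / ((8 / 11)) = 539 / 4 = 134.75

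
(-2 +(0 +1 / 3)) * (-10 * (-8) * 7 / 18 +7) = -1715 / 27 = -63.52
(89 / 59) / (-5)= -89 / 295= -0.30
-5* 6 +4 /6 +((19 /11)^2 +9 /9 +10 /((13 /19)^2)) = -244708 /61347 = -3.99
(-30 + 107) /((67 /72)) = 5544 /67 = 82.75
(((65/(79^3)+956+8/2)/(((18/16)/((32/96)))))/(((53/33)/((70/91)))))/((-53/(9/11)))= -37865400400/18004305163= -2.10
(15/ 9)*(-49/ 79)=-245/ 237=-1.03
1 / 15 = 0.07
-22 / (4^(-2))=-352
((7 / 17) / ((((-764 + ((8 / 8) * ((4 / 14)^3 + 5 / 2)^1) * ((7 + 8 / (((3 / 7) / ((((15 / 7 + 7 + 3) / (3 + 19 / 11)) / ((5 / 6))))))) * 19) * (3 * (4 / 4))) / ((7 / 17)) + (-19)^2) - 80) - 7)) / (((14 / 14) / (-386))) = -168675052 / 22245607737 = -0.01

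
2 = 2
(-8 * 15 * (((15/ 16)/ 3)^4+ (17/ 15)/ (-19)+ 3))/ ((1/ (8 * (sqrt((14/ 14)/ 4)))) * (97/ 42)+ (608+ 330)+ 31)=-1157043153/ 3169168384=-0.37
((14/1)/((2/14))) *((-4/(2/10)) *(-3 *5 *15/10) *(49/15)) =144060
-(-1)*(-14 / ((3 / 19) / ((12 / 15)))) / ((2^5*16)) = -133 / 960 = -0.14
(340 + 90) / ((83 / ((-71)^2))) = 2167630 / 83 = 26116.02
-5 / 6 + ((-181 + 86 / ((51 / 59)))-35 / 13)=-112757 / 1326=-85.04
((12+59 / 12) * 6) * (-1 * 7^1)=-1421 / 2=-710.50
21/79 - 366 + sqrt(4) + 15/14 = -401105/1106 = -362.66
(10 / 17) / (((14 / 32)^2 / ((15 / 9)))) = 12800 / 2499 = 5.12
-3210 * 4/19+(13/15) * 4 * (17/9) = -1716604/2565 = -669.24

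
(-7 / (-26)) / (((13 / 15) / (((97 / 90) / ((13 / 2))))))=679 / 13182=0.05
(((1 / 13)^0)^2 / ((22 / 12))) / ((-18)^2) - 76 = -45143 / 594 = -76.00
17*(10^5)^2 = 170000000000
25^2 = 625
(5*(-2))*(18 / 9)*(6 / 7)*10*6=-7200 / 7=-1028.57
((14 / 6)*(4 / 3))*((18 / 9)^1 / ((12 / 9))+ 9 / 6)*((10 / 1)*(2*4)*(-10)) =-22400 / 3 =-7466.67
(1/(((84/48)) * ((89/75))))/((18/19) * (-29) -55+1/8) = -45600/7798091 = -0.01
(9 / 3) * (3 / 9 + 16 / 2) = 25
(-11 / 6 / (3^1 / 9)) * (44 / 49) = -4.94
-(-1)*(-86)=-86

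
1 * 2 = 2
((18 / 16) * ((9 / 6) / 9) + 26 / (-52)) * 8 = -5 / 2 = -2.50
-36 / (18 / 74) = -148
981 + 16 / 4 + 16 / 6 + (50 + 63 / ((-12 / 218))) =-641 / 6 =-106.83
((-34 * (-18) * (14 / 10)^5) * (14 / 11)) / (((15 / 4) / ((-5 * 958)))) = -183939034944 / 34375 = -5350953.74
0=0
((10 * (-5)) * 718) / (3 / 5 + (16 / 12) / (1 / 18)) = -179500 / 123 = -1459.35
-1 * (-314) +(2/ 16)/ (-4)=10047/ 32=313.97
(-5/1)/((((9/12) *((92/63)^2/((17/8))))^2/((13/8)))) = -32879930265/2292457472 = -14.34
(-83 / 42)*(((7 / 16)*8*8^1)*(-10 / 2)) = 830 / 3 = 276.67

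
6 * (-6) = -36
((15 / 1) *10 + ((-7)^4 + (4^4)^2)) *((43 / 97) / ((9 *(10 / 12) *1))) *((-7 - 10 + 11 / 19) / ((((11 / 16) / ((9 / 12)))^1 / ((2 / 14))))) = -10298.91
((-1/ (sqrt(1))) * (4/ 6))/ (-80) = 1/ 120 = 0.01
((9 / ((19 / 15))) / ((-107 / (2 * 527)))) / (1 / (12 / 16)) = -52.49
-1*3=-3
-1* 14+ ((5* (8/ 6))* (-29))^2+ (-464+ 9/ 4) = 1328473/ 36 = 36902.03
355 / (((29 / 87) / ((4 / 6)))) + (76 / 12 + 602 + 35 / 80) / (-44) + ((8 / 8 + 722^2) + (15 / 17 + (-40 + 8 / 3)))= 521944.71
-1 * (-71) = 71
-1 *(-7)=7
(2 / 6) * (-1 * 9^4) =-2187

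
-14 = -14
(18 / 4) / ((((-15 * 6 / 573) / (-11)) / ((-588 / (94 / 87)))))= -80609067 / 470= -171508.65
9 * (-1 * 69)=-621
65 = 65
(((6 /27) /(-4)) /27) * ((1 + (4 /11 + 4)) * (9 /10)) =-0.01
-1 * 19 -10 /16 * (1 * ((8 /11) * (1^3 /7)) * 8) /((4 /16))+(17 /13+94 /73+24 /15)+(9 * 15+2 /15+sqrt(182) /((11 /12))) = 12 * sqrt(182) /11+129614083 /1096095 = 132.97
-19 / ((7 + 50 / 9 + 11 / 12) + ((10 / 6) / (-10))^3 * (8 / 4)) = -1026 / 727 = -1.41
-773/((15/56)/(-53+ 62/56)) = 2246338/15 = 149755.87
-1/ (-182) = 1/ 182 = 0.01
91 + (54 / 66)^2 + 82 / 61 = 686534 / 7381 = 93.01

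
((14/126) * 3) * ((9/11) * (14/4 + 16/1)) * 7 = 819/22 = 37.23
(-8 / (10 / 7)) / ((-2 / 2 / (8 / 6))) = 112 / 15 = 7.47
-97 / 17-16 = -21.71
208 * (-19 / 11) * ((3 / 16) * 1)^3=-6669 / 2816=-2.37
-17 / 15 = -1.13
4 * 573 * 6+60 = 13812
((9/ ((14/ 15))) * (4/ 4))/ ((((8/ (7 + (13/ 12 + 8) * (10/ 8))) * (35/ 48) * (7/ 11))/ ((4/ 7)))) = 261657/ 9604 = 27.24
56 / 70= 4 / 5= 0.80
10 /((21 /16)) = 160 /21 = 7.62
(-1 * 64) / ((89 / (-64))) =4096 / 89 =46.02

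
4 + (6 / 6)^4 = 5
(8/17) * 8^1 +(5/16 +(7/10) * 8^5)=31200681/1360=22941.68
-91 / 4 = -22.75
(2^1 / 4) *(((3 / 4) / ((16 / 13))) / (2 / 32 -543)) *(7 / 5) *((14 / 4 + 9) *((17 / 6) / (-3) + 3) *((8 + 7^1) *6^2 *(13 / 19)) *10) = -7034625 / 94316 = -74.59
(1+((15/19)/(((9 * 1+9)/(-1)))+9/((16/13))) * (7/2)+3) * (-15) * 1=-268495/608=-441.60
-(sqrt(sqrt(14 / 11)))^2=-sqrt(154) / 11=-1.13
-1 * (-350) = 350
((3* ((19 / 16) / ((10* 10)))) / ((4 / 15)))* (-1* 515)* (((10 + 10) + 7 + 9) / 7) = -158517 / 448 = -353.83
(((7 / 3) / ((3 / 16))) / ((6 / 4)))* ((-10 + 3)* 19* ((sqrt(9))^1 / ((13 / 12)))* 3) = -119168 / 13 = -9166.77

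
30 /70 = 3 /7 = 0.43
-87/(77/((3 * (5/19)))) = -1305/1463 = -0.89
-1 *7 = -7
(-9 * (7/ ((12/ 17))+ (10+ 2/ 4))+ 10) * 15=-10425/ 4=-2606.25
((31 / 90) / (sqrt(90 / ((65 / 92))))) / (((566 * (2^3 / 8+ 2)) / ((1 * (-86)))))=-0.00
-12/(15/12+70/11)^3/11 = -92928/37595375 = -0.00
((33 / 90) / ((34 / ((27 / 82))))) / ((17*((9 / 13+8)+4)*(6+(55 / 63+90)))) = 2457 / 14462889400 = 0.00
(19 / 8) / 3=19 / 24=0.79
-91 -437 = -528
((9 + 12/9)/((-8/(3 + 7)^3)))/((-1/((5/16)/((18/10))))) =96875/432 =224.25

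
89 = 89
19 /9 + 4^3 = 66.11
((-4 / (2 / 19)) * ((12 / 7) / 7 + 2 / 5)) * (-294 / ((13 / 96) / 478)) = 1653069312 / 65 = 25431835.57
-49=-49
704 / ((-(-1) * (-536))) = -88 / 67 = -1.31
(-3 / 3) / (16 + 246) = -1 / 262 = -0.00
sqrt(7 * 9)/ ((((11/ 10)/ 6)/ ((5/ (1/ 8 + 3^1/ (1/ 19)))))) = 7200 * sqrt(7)/ 5027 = 3.79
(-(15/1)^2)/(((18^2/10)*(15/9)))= -25/6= -4.17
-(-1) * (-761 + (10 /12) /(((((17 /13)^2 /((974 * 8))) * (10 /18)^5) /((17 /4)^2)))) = 1619018699 /1250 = 1295214.96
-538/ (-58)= 269/ 29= 9.28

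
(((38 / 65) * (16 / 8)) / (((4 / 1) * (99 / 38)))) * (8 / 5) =5776 / 32175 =0.18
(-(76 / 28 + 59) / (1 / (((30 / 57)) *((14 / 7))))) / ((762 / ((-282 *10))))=4060800 / 16891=240.41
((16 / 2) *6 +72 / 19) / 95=984 / 1805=0.55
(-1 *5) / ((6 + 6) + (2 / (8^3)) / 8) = -10240 / 24577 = -0.42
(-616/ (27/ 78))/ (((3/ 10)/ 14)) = -83045.93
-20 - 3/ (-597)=-3979/ 199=-19.99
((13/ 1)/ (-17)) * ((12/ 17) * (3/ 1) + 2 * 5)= -2678/ 289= -9.27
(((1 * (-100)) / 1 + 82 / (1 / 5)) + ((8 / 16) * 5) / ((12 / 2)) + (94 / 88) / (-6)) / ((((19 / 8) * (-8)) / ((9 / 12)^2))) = -245709 / 26752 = -9.18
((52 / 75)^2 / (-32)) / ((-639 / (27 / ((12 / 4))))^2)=-169 / 56711250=-0.00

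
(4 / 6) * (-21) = -14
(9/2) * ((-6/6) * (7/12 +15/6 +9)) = -435/8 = -54.38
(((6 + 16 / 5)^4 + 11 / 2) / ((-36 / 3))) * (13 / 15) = -116503231 / 225000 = -517.79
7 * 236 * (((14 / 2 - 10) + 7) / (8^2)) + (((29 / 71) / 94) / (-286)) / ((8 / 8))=103.25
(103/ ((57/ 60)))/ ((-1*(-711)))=2060/ 13509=0.15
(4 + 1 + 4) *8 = 72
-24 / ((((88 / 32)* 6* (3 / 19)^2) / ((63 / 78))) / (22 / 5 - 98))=242592 / 55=4410.76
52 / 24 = 13 / 6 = 2.17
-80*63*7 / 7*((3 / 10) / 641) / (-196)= 54 / 4487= 0.01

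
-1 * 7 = -7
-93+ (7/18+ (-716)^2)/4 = 9221119/72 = 128071.10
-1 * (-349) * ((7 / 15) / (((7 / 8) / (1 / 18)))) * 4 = 5584 / 135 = 41.36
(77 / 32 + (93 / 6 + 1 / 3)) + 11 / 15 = 18.97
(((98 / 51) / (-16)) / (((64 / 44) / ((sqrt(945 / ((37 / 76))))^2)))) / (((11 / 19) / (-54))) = 150444945 / 10064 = 14948.82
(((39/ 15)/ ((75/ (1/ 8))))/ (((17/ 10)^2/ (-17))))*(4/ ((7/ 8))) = -208/ 1785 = -0.12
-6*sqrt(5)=-13.42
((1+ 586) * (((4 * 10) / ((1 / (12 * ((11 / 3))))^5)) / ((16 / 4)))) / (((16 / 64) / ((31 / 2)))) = 60019610562560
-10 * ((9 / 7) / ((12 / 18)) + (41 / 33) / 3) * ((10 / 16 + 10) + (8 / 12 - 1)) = -4010045 / 16632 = -241.10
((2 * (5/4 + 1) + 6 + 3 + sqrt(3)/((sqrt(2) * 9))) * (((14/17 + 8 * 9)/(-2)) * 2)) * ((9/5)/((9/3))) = -50139/85 - 619 * sqrt(6)/255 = -595.82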